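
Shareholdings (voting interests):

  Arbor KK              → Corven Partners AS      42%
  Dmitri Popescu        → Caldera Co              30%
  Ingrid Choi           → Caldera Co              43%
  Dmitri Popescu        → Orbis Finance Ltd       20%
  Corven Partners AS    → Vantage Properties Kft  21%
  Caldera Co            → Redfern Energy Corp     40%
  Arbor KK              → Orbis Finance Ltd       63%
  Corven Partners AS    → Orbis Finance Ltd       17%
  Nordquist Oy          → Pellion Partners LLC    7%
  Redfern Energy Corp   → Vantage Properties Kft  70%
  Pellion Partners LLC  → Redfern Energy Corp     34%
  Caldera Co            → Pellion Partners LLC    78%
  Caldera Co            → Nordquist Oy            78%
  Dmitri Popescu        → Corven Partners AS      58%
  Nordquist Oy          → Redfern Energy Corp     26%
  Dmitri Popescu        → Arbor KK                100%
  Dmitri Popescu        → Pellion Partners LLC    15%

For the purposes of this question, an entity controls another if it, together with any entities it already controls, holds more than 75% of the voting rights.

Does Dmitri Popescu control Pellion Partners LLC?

No

Dmitri holds 100% of Arbor, so Dmitri controls Arbor.
Dmitri and Arbor together hold 58% + 42% = 100% of Corven, so Dmitri controls Corven.
Corven and Dmitri and Arbor together hold 17% + 20% + 63% = 100% of Orbis, so Dmitri controls Orbis.
In Pellion, Dmitri's side holds only 15%, not > 75%.
So Dmitri does not control Pellion.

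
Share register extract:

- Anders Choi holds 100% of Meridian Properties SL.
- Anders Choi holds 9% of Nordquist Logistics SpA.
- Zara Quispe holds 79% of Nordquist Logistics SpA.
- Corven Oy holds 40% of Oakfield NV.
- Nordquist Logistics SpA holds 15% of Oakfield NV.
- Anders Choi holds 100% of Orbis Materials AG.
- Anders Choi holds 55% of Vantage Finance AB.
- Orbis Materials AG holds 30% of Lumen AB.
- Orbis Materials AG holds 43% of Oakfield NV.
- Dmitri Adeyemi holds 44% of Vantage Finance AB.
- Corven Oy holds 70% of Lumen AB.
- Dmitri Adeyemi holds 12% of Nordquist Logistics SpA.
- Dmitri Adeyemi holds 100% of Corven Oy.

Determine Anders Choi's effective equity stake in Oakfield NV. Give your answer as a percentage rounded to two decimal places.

Anders reaches Oakfield along 2 paths.
Via Orbis: 100% × 43% = 43%.
Via Nordquist: 9% × 15% = 1.35%.
Total: 43% + 1.35% = 44.35%.

44.35%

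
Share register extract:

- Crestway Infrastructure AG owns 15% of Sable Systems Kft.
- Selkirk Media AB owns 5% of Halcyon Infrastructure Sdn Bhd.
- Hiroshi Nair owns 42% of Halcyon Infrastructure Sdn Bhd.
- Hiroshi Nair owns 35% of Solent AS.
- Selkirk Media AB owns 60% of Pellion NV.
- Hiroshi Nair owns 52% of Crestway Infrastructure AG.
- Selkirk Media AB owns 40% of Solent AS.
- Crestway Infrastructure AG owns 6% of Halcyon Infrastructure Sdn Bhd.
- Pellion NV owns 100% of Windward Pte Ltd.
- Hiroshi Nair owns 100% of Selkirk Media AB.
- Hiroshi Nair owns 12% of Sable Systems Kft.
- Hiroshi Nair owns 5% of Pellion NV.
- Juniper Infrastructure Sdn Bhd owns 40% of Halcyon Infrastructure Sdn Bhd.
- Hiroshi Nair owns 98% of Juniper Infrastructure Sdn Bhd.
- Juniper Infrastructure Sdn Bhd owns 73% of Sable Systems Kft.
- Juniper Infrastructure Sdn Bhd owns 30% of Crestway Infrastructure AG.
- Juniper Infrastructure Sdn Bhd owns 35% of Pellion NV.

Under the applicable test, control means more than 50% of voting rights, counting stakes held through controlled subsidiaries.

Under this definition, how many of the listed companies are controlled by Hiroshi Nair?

8

Hiroshi holds 100% of Selkirk, so Hiroshi controls Selkirk.
Hiroshi holds 98% of Juniper, so Hiroshi controls Juniper.
Juniper and Hiroshi together hold 30% + 52% = 82% of Crestway, so Hiroshi controls Crestway.
Selkirk and Hiroshi and Juniper together hold 60% + 5% + 35% = 100% of Pellion, so Hiroshi controls Pellion.
Hiroshi and Selkirk together hold 35% + 40% = 75% of Solent, so Hiroshi controls Solent.
Pellion holds 100% of Windward, so Hiroshi controls Windward.
Hiroshi and Juniper and Selkirk and Crestway together hold 42% + 40% + 5% + 6% = 93% of Halcyon, so Hiroshi controls Halcyon.
Juniper and Crestway and Hiroshi together hold 73% + 15% + 12% = 100% of Sable, so Hiroshi controls Sable.
Hiroshi controls 8 companies.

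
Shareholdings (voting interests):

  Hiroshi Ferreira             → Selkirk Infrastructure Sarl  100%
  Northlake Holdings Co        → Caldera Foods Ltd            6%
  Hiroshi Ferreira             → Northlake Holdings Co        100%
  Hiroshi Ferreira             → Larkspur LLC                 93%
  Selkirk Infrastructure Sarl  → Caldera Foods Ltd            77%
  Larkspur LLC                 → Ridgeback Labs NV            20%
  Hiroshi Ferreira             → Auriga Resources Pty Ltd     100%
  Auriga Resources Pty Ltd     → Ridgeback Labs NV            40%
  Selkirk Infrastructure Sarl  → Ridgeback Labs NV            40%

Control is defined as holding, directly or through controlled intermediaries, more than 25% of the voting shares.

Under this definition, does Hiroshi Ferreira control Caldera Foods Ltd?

Hiroshi holds 100% of Selkirk, so Hiroshi controls Selkirk.
Hiroshi holds 100% of Northlake, so Hiroshi controls Northlake.
Northlake and Selkirk together hold 6% + 77% = 83% of Caldera, so Hiroshi controls Caldera.

Yes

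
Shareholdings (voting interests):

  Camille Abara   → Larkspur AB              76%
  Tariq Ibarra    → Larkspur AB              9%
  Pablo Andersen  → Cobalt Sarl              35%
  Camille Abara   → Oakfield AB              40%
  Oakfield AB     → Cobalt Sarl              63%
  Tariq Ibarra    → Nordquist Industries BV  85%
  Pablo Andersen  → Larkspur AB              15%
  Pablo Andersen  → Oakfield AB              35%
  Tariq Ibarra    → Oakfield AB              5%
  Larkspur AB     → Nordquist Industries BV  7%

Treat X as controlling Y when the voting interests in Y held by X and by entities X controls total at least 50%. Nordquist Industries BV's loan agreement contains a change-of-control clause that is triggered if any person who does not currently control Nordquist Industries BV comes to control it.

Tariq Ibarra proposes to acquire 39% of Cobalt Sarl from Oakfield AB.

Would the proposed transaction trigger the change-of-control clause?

No

The purchase adds only to Tariq's holdings (Oakfield's stake shrinks), so Tariq is the only person who could newly come to control Nordquist.
Tariq holds 85% of Nordquist, so Tariq controls Nordquist.
So Tariq already controls Nordquist before the transaction.
After the purchase, Tariq holds 39% of Cobalt directly, and Oakfield's stake falls to 24%.
Tariq controlled Nordquist already, so this is not a new person acquiring control; every other person's position is unchanged or reduced.
No new person acquires control, so the clause is not triggered.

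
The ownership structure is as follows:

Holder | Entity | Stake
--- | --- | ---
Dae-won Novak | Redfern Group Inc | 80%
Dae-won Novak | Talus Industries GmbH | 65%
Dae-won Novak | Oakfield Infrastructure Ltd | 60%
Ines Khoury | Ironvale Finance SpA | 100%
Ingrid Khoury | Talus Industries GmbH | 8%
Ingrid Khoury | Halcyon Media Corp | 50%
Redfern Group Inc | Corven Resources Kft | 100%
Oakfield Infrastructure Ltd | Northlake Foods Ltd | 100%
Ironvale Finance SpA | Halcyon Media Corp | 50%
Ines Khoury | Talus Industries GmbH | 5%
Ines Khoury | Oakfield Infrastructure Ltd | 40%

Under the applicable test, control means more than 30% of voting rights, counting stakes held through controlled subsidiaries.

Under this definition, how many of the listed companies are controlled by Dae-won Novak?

Dae-won holds 60% of Oakfield, so Dae-won controls Oakfield.
Dae-won holds 65% of Talus, so Dae-won controls Talus.
Dae-won holds 80% of Redfern, so Dae-won controls Redfern.
Redfern holds 100% of Corven, so Dae-won controls Corven.
Oakfield holds 100% of Northlake, so Dae-won controls Northlake.
No other company's threshold is met.
Dae-won controls 5 companies.

5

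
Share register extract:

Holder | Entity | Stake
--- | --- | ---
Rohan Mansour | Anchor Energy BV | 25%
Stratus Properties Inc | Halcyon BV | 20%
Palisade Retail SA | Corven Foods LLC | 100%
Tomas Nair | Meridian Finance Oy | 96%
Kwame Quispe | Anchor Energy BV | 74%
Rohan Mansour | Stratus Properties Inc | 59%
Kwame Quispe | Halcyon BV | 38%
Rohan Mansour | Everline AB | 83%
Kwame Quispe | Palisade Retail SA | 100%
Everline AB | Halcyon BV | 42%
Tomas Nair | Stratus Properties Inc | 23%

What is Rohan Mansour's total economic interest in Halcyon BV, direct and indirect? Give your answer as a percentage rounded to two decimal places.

46.66%

Rohan reaches Halcyon along 2 paths.
Via Stratus: 59% × 20% = 11.8%.
Via Everline: 83% × 42% = 34.86%.
Total: 11.8% + 34.86% = 46.66%.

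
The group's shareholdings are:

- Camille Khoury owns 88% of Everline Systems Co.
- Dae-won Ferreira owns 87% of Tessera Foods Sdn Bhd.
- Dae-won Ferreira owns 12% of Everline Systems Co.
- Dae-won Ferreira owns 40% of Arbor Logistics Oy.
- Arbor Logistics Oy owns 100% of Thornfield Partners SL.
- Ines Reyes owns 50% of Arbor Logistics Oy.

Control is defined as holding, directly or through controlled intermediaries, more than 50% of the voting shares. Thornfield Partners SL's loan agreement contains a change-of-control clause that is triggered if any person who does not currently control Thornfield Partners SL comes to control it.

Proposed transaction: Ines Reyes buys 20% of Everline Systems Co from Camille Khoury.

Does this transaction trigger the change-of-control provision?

The purchase adds only to Ines's holdings (Camille's stake shrinks), so Ines is the only person who could newly come to control Thornfield.
Ines's largest direct stake is 50% in Arbor, which does not meet the threshold, so Ines controls no company.
Neither Ines nor any entity Ines controls holds any voting interest in Thornfield.
So before the transaction, Ines does not control Thornfield.
After the purchase, Ines holds 20% of Everline directly, and Camille's stake falls to 68%.
Ines's side now holds 20% of Everline, not > 50%, so Ines still does not control Everline.
After the transaction, neither Ines nor any entity Ines controls holds a voting interest in Thornfield, so Ines still does not control it.
No new person acquires control, so the clause is not triggered.

No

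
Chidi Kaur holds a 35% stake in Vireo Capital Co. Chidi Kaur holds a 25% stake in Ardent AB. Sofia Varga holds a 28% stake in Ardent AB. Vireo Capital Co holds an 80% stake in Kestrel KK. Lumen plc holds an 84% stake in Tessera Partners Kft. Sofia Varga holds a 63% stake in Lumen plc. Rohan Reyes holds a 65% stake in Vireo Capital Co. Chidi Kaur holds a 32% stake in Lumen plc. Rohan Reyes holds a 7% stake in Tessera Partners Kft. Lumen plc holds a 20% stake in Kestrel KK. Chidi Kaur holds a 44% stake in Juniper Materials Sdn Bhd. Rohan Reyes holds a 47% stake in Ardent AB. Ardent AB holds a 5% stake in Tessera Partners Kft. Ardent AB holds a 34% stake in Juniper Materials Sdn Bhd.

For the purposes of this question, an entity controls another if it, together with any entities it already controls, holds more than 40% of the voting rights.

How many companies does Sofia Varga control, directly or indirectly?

2

Sofia holds 63% of Lumen, so Sofia controls Lumen.
Lumen holds 84% of Tessera, so Sofia controls Tessera.
No other company's threshold is met.
Sofia controls 2 companies.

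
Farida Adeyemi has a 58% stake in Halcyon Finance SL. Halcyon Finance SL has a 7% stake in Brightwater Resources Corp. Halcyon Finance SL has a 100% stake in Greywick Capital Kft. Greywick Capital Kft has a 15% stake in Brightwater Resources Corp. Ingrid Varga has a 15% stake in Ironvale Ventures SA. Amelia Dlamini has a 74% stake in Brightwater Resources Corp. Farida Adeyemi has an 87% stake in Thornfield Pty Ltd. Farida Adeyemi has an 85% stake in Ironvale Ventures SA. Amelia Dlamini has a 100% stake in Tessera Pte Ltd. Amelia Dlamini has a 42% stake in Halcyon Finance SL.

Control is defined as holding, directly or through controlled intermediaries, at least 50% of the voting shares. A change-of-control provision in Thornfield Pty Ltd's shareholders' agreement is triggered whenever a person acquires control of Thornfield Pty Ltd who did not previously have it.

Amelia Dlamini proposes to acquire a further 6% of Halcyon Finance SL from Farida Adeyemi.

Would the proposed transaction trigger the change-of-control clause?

No

The purchase adds only to Amelia's holdings (Farida's stake shrinks), so Amelia is the only person who could newly come to control Thornfield.
Amelia holds 74% of Brightwater, so Amelia controls Brightwater.
Amelia holds 100% of Tessera, so Amelia controls Tessera.
Neither Amelia nor any entity Amelia controls holds any voting interest in Thornfield.
So before the transaction, Amelia does not control Thornfield.
After the purchase, Amelia's direct stake in Halcyon rises to 42% + 6% = 48%, and Farida's stake falls to 52%.
Amelia's side now holds 48% of Halcyon, not ≥ 50%, so Amelia still does not control Halcyon.
After the transaction, neither Amelia nor any entity Amelia controls holds a voting interest in Thornfield, so Amelia still does not control it.
No new person acquires control, so the clause is not triggered.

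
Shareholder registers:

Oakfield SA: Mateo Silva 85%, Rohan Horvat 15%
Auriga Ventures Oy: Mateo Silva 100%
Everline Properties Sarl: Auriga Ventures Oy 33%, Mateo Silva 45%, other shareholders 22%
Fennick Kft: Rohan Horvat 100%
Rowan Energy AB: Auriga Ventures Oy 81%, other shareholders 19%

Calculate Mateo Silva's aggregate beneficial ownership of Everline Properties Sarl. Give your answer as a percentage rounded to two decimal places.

78.00%

Mateo reaches Everline along 2 paths.
Via Auriga: 100% × 33% = 33%.
Direct stake: 45% = 45%.
Total: 33% + 45% = 78%.
Rounded: 78.00%.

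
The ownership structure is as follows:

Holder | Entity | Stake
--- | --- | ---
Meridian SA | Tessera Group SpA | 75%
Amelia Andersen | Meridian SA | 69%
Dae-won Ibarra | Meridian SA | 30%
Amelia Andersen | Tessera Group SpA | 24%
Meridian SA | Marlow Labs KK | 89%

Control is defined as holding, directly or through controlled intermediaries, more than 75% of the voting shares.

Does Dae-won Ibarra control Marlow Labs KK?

Dae-won's largest direct stake is 30% in Meridian, which does not meet the threshold, so Dae-won controls no company.
Neither Dae-won nor any entity Dae-won controls holds any voting interest in Marlow.
So Dae-won does not control Marlow.

No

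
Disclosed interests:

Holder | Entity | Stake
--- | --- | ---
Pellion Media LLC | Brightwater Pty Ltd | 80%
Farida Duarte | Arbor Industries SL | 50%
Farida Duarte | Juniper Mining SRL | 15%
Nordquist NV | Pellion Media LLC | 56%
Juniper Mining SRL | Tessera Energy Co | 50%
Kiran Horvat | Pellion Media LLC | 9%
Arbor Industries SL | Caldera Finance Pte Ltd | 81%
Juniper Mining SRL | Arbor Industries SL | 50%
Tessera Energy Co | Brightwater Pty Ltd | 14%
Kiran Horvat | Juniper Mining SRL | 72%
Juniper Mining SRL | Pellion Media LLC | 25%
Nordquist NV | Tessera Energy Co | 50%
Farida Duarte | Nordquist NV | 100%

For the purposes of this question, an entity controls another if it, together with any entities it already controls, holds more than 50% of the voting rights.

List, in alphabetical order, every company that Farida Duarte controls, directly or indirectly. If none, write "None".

Farida holds 100% of Nordquist, so Farida controls Nordquist.
Nordquist holds 56% of Pellion, so Farida controls Pellion.
Pellion holds 80% of Brightwater, so Farida controls Brightwater.
No other company's threshold is met.

Brightwater Pty Ltd, Nordquist NV, Pellion Media LLC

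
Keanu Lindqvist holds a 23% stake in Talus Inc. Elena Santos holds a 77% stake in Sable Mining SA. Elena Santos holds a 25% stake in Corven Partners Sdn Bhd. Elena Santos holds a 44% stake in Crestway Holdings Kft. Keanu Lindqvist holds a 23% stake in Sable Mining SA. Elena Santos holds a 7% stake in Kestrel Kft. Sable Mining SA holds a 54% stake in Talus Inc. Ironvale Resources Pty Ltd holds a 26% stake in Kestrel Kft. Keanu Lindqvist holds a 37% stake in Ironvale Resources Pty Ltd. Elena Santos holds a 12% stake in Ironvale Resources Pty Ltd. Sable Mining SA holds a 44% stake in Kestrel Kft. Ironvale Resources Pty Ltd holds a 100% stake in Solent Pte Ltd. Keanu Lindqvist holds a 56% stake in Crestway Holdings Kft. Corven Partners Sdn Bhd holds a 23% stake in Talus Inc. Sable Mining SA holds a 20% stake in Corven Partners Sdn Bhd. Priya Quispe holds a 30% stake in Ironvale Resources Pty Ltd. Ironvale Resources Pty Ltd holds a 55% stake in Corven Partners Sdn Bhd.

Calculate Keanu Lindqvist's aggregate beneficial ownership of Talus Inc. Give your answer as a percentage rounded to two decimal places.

Keanu reaches Talus along 4 paths.
Via Sable: 23% × 54% = 12.42%.
Direct stake: 23% = 23%.
Via Sable → Corven: 23% × 20% × 23% = 1.058%.
Via Ironvale → Corven: 37% × 55% × 23% = 4.6805%.
Total: 12.42% + 23% + 1.058% + 4.6805% = 41.1585%.
Rounded: 41.16%.

41.16%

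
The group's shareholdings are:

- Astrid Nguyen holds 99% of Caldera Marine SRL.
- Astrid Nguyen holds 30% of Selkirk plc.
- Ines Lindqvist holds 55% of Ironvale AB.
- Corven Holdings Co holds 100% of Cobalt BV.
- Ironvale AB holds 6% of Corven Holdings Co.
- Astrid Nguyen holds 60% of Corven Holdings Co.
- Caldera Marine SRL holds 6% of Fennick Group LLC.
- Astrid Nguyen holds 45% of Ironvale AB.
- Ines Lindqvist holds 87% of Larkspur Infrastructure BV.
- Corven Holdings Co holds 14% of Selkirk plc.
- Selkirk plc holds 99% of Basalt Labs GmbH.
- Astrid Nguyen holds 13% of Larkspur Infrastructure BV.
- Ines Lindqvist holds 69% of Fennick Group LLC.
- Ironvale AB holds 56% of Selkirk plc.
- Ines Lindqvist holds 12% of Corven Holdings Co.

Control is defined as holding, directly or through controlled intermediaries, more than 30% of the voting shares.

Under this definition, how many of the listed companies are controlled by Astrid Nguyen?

Astrid holds 45% of Ironvale, so Astrid controls Ironvale.
Astrid holds 99% of Caldera, so Astrid controls Caldera.
Astrid and Ironvale together hold 60% + 6% = 66% of Corven, so Astrid controls Corven.
Astrid and Corven and Ironvale together hold 30% + 14% + 56% = 100% of Selkirk, so Astrid controls Selkirk.
Corven holds 100% of Cobalt, so Astrid controls Cobalt.
Selkirk holds 99% of Basalt, so Astrid controls Basalt.
No other company's threshold is met.
Astrid controls 6 companies.

6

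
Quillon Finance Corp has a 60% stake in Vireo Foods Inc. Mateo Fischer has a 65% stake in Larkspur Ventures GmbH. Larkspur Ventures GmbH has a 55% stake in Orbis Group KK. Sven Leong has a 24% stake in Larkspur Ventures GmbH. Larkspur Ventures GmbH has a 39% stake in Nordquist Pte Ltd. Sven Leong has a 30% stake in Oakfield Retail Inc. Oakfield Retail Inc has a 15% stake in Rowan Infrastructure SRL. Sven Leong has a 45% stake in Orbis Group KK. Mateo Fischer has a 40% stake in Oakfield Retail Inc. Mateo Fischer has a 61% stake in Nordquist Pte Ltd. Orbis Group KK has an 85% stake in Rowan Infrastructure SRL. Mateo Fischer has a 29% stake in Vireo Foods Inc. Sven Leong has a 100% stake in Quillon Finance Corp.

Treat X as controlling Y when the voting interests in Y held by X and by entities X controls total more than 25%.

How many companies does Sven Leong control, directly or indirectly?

Sven holds 30% of Oakfield, so Sven controls Oakfield.
Sven holds 100% of Quillon, so Sven controls Quillon.
Sven holds 45% of Orbis, so Sven controls Orbis.
Quillon holds 60% of Vireo, so Sven controls Vireo.
Orbis and Oakfield together hold 85% + 15% = 100% of Rowan, so Sven controls Rowan.
No other company's threshold is met.
Sven controls 5 companies.

5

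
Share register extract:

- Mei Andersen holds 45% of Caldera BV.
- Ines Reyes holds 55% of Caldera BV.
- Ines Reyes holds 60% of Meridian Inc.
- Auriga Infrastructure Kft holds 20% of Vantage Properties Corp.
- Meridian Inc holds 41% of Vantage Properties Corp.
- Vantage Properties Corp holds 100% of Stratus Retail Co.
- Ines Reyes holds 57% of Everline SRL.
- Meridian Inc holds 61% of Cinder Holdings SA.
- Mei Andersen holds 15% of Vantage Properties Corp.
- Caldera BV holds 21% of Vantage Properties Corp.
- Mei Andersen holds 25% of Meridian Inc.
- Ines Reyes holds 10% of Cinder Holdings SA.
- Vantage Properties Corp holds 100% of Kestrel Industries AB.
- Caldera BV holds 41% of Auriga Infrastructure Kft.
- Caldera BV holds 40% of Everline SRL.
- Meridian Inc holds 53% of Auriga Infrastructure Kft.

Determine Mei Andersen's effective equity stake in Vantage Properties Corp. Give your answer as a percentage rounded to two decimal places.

41.04%

Mei reaches Vantage along 5 paths.
Direct stake: 15% = 15%.
Via Meridian: 25% × 41% = 10.25%.
Via Caldera → Auriga: 45% × 41% × 20% = 3.69%.
Via Meridian → Auriga: 25% × 53% × 20% = 2.65%.
Via Caldera: 45% × 21% = 9.45%.
Total: 15% + 10.25% + 3.69% + 2.65% + 9.45% = 41.04%.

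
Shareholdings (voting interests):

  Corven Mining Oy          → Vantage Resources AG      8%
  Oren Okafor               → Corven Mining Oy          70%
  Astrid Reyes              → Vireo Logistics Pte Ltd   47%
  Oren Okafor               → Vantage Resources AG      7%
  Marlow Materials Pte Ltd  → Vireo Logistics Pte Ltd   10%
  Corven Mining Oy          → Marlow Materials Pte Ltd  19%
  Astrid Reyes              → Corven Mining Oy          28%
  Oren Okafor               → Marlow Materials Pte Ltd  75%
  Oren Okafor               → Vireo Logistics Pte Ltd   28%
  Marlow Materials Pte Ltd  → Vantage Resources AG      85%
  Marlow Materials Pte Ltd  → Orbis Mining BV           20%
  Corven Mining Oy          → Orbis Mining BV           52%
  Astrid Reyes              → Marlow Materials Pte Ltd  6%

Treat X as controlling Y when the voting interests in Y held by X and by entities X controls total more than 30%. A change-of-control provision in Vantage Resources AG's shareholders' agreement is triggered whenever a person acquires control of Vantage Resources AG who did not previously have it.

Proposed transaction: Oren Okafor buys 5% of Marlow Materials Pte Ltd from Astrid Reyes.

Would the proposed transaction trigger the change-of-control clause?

No

The purchase adds only to Oren's holdings (Astrid's stake shrinks), so Oren is the only person who could newly come to control Vantage.
Oren holds 70% of Corven, so Oren controls Corven.
Oren and Corven together hold 75% + 19% = 94% of Marlow, so Oren controls Marlow.
Marlow and Corven and Oren together hold 85% + 8% + 7% = 100% of Vantage, so Oren controls Vantage.
So Oren already controls Vantage before the transaction.
After the purchase, Oren's direct stake in Marlow rises to 75% + 5% = 80%, and Astrid's stake falls to 1%.
Oren controlled Vantage already, so this is not a new person acquiring control; every other person's position is unchanged or reduced.
No new person acquires control, so the clause is not triggered.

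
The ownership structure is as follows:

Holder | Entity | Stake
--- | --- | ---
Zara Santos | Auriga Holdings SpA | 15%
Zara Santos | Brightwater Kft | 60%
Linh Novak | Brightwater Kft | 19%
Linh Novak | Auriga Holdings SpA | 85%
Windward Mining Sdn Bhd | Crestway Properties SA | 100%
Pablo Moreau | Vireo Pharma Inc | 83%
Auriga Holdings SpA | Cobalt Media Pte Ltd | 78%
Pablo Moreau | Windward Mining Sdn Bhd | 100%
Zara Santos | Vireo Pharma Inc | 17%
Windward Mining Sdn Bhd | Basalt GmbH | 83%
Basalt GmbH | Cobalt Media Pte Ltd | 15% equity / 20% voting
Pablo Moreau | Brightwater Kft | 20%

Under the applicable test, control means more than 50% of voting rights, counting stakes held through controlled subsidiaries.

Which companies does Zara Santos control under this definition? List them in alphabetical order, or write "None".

Brightwater Kft

Zara holds 60% of Brightwater, so Zara controls Brightwater.
No other company's threshold is met.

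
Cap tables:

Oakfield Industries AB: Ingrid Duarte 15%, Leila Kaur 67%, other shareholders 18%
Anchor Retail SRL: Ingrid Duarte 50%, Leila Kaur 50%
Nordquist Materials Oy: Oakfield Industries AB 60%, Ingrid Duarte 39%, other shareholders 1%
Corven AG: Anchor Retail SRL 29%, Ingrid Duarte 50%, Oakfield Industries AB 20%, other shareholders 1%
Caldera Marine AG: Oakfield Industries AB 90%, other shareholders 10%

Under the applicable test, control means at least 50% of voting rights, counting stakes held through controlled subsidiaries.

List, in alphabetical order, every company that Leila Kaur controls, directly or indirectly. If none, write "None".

Leila holds 67% of Oakfield, so Leila controls Oakfield.
Leila holds 50% of Anchor, so Leila controls Anchor.
Oakfield holds 60% of Nordquist, so Leila controls Nordquist.
Oakfield holds 90% of Caldera, so Leila controls Caldera.
No other company's threshold is met.

Anchor Retail SRL, Caldera Marine AG, Nordquist Materials Oy, Oakfield Industries AB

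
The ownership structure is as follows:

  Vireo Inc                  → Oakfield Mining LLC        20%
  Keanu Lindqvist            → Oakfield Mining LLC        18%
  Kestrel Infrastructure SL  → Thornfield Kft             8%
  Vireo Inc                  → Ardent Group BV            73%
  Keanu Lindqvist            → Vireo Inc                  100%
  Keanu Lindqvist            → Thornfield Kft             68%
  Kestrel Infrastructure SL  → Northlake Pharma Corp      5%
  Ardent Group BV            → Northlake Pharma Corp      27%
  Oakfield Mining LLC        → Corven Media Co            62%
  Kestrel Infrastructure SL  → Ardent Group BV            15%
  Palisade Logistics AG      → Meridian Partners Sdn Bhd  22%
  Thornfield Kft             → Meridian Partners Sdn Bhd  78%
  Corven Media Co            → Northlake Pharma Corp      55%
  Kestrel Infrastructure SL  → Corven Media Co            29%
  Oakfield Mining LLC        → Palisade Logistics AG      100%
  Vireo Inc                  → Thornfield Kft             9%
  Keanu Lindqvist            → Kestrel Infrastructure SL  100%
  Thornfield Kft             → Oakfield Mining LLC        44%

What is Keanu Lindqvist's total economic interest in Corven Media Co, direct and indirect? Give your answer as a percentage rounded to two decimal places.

Keanu reaches Corven along 6 paths.
Via Kestrel: 100% × 29% = 29%.
Via Vireo → Thornfield → Oakfield: 100% × 9% × 44% × 62% = 2.4552%.
Via Thornfield → Oakfield: 68% × 44% × 62% = 18.5504%.
Via Kestrel → Thornfield → Oakfield: 100% × 8% × 44% × 62% = 2.1824%.
Via Oakfield: 18% × 62% = 11.16%.
Via Vireo → Oakfield: 100% × 20% × 62% = 12.4%.
Total: 29% + 2.4552% + 18.5504% + 2.1824% + 11.16% + 12.4% = 75.748%.
Rounded: 75.75%.

75.75%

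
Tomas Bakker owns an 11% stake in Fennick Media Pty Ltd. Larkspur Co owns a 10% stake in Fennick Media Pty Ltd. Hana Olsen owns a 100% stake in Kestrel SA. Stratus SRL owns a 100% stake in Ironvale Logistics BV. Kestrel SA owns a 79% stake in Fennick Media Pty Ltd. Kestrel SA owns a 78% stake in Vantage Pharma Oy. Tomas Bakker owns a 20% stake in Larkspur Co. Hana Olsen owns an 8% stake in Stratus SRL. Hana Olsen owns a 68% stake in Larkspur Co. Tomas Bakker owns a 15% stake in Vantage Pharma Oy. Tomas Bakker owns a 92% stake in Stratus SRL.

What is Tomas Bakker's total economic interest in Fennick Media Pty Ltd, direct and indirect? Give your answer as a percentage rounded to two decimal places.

13.00%

Tomas reaches Fennick along 2 paths.
Via Larkspur: 20% × 10% = 2%.
Direct stake: 11% = 11%.
Total: 2% + 11% = 13%.
Rounded: 13.00%.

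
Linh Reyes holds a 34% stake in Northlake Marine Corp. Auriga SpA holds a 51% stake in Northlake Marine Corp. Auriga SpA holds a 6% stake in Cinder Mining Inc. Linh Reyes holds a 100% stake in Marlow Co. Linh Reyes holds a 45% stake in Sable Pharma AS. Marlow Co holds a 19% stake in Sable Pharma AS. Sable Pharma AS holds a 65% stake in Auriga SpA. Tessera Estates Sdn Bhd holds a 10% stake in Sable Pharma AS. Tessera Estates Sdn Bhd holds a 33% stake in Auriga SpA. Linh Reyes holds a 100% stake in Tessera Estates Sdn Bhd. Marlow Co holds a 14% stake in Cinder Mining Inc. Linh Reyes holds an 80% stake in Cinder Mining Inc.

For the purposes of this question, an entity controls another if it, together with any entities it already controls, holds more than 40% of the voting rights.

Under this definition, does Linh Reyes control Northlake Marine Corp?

Linh holds 100% of Tessera, so Linh controls Tessera.
Linh holds 100% of Marlow, so Linh controls Marlow.
Marlow and Tessera and Linh together hold 19% + 10% + 45% = 74% of Sable, so Linh controls Sable.
Sable and Tessera together hold 65% + 33% = 98% of Auriga, so Linh controls Auriga.
Auriga and Linh together hold 51% + 34% = 85% of Northlake, so Linh controls Northlake.

Yes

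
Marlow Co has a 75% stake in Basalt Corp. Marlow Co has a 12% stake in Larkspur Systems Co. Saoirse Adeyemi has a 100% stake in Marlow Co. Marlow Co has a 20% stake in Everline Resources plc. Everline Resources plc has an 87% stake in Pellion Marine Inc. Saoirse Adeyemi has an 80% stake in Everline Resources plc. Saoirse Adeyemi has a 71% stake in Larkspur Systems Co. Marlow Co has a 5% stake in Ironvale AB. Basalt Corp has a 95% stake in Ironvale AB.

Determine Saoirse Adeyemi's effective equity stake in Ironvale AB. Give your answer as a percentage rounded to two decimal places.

76.25%

Saoirse reaches Ironvale along 2 paths.
Via Marlow → Basalt: 100% × 75% × 95% = 71.25%.
Via Marlow: 100% × 5% = 5%.
Total: 71.25% + 5% = 76.25%.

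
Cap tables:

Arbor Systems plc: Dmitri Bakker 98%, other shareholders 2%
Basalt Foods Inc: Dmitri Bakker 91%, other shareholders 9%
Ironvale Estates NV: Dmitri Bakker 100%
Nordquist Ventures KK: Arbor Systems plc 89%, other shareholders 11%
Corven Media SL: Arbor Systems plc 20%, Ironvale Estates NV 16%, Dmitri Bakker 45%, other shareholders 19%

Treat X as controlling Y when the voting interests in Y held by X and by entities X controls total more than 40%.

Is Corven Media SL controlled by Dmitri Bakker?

Dmitri holds 98% of Arbor, so Dmitri controls Arbor.
Dmitri holds 100% of Ironvale, so Dmitri controls Ironvale.
Arbor and Ironvale and Dmitri together hold 20% + 16% + 45% = 81% of Corven, so Dmitri controls Corven.

Yes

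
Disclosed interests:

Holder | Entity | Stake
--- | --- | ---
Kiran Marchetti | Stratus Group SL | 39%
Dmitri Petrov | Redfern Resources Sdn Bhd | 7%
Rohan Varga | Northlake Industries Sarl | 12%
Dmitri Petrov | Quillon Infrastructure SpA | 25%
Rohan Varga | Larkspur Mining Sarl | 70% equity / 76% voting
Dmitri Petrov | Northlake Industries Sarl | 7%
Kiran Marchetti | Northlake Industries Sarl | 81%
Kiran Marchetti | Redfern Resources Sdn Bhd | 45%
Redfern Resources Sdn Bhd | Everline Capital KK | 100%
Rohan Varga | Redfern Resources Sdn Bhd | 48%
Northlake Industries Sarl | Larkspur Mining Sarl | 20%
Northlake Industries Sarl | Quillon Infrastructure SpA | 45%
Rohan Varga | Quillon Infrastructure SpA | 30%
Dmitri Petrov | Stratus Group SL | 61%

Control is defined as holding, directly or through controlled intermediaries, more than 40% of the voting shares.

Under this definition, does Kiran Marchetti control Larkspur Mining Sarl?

No

Kiran holds 81% of Northlake, so Kiran controls Northlake.
Kiran holds 45% of Redfern, so Kiran controls Redfern.
Redfern holds 100% of Everline, so Kiran controls Everline.
Northlake holds 45% of Quillon, so Kiran controls Quillon.
In Larkspur, Kiran's side holds only 20%, not > 40%.
So Kiran does not control Larkspur.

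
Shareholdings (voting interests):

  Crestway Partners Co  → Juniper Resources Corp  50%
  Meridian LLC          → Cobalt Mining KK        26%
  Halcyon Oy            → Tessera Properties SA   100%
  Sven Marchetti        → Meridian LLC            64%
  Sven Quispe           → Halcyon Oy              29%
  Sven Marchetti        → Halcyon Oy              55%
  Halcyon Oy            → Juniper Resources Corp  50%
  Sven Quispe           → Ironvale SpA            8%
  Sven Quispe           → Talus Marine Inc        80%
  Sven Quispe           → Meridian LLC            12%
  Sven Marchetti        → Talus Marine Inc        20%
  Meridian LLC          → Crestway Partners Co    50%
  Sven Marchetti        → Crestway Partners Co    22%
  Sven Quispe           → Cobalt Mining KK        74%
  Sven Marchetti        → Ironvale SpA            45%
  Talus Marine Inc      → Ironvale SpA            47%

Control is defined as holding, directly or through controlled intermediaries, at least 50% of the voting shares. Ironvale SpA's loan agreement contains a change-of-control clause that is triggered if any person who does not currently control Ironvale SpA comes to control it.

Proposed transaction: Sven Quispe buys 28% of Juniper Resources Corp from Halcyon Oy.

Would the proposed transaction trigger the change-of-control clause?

The purchase adds only to Sven Quispe's holdings (Halcyon's stake shrinks), so Sven Quispe is the only person who could newly come to control Ironvale.
Sven Quispe holds 80% of Talus, so Sven Quispe controls Talus.
Talus and Sven Quispe together hold 47% + 8% = 55% of Ironvale, so Sven Quispe controls Ironvale.
So Sven Quispe already controls Ironvale before the transaction.
After the purchase, Sven Quispe holds 28% of Juniper directly, and Halcyon's stake falls to 22%.
Sven Quispe controlled Ironvale already, so this is not a new person acquiring control; every other person's position is unchanged or reduced.
No new person acquires control, so the clause is not triggered.

No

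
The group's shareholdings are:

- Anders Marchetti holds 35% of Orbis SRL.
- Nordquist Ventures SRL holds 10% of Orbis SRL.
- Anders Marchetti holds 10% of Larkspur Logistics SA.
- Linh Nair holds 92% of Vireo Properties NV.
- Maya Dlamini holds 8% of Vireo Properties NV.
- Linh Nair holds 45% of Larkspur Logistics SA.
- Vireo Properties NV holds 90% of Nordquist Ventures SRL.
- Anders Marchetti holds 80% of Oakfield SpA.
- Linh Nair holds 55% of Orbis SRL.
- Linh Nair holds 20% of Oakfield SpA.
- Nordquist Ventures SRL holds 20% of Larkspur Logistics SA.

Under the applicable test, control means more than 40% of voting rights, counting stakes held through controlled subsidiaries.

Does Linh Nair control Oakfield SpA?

Linh holds 92% of Vireo, so Linh controls Vireo.
Vireo holds 90% of Nordquist, so Linh controls Nordquist.
Nordquist and Linh together hold 20% + 45% = 65% of Larkspur, so Linh controls Larkspur.
Nordquist and Linh together hold 10% + 55% = 65% of Orbis, so Linh controls Orbis.
In Oakfield, Linh's side holds only 20%, not > 40%.
So Linh does not control Oakfield.

No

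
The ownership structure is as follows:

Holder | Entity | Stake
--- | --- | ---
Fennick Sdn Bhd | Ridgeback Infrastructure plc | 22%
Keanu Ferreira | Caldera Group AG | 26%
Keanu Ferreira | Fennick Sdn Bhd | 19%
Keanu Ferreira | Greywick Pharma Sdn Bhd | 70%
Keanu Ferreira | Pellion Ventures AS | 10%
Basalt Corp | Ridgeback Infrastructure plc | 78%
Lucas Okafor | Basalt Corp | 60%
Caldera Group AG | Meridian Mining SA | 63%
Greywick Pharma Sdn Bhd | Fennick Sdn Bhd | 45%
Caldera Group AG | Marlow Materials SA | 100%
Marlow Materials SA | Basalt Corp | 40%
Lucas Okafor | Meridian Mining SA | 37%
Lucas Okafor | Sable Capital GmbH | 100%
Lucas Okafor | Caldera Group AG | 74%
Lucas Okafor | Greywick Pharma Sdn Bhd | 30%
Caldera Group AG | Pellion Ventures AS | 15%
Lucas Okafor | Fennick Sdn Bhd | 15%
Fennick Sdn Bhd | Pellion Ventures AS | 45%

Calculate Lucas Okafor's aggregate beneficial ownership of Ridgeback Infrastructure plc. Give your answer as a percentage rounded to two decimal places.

76.16%

Lucas reaches Ridgeback along 4 paths.
Via Basalt: 60% × 78% = 46.8%.
Via Caldera → Marlow → Basalt: 74% × 100% × 40% × 78% = 23.088%.
Via Fennick: 15% × 22% = 3.3%.
Via Greywick → Fennick: 30% × 45% × 22% = 2.97%.
Total: 46.8% + 23.088% + 3.3% + 2.97% = 76.158%.
Rounded: 76.16%.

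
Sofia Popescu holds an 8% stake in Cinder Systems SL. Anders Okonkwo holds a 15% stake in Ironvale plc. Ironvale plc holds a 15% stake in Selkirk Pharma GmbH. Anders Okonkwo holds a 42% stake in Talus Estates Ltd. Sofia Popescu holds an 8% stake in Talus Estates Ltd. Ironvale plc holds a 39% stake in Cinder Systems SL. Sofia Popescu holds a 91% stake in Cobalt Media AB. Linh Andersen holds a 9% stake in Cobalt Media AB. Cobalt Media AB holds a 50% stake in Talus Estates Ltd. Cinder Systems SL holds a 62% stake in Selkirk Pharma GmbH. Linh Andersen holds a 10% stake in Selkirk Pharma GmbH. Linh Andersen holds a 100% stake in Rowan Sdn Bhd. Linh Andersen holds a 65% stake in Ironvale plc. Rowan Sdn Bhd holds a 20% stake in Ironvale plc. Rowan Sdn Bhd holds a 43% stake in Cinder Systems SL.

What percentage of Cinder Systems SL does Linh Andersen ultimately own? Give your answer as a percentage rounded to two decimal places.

76.15%

Linh reaches Cinder along 3 paths.
Via Rowan: 100% × 43% = 43%.
Via Ironvale: 65% × 39% = 25.35%.
Via Rowan → Ironvale: 100% × 20% × 39% = 7.8%.
Total: 43% + 25.35% + 7.8% = 76.15%.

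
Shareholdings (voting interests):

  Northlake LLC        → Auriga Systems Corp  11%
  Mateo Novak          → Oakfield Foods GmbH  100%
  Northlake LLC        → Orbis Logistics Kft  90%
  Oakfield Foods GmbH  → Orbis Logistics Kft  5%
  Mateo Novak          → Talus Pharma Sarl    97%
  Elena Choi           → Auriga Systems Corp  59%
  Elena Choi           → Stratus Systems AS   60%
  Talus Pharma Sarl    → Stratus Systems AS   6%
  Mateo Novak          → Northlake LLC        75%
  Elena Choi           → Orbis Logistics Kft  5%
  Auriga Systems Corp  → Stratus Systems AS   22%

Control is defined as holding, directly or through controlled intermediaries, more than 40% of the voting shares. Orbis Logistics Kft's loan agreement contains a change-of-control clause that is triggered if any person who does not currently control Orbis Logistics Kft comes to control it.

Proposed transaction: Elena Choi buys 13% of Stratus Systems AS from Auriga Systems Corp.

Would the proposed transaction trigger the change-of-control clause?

The purchase adds only to Elena's holdings (Auriga's stake shrinks), so Elena is the only person who could newly come to control Orbis.
Elena holds 59% of Auriga, so Elena controls Auriga.
Elena and Auriga together hold 60% + 22% = 82% of Stratus, so Elena controls Stratus.
In Orbis, Elena's side holds only 5%, not > 40%.
So before the transaction, Elena does not control Orbis.
After the purchase, Elena's direct stake in Stratus rises to 60% + 13% = 73%, and Auriga's stake falls to 9%.
Elena and Auriga together hold 73% + 9% = 82% of Stratus, so Elena controls Stratus.
After the transaction, Elena's side holds 5% of Orbis, not > 40%, so Elena still does not control Orbis.
No new person acquires control, so the clause is not triggered.

No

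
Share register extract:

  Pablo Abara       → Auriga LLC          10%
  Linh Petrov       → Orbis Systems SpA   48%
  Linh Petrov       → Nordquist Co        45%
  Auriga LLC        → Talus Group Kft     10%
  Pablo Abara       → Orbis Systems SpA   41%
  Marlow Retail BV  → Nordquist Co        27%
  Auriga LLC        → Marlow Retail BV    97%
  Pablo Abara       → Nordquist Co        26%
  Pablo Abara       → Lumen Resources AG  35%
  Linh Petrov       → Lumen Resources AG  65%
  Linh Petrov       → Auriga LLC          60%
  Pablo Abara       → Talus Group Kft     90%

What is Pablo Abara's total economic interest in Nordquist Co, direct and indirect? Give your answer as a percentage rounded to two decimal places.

Pablo reaches Nordquist along 2 paths.
Via Auriga → Marlow: 10% × 97% × 27% = 2.619%.
Direct stake: 26% = 26%.
Total: 2.619% + 26% = 28.619%.
Rounded: 28.62%.

28.62%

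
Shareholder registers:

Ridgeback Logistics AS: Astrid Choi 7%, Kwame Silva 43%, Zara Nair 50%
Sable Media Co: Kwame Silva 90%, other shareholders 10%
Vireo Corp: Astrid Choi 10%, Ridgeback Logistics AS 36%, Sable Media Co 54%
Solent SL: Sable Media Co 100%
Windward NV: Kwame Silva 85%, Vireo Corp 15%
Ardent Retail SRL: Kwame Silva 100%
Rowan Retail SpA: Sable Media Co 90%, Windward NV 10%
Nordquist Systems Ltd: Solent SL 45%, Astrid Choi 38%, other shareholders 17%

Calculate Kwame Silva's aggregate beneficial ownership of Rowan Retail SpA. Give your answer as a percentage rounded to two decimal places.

Kwame reaches Rowan along 4 paths.
Via Sable: 90% × 90% = 81%.
Via Windward: 85% × 10% = 8.5%.
Via Ridgeback → Vireo → Windward: 43% × 36% × 15% × 10% = 0.2322%.
Via Sable → Vireo → Windward: 90% × 54% × 15% × 10% = 0.729%.
Total: 81% + 8.5% + 0.2322% + 0.729% = 90.4612%.
Rounded: 90.46%.

90.46%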